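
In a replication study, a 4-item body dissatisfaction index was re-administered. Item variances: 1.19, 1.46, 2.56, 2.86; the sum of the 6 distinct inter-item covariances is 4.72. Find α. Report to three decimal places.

α = 0.719

Σσᵢ² = 1.19 + 1.46 + 2.56 + 2.86 = 8.07
Sum of distinct covariances = 4.72
total variance = Σσᵢ² + 2·Σcov = 8.07 + 2 × 4.72 = 17.51
α = (4/3)·(1 − 8.07/17.51) = 0.719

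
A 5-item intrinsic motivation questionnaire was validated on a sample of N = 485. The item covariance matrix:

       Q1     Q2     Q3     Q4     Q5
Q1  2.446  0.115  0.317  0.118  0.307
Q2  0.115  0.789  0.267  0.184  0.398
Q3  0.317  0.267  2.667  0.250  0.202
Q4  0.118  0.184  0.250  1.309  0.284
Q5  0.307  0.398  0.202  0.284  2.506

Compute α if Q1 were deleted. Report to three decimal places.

α = 0.405

Remaining items: Q2, Q3, Q4, Q5 (k = 4).
Σσᵢ² = 0.789 + 2.667 + 1.309 + 2.506 = 7.271
σ²_total = 7.271 + 2 × 1.585 = 10.441
α (item deleted) = (4/3)·(1 − 7.271/10.441) = 0.405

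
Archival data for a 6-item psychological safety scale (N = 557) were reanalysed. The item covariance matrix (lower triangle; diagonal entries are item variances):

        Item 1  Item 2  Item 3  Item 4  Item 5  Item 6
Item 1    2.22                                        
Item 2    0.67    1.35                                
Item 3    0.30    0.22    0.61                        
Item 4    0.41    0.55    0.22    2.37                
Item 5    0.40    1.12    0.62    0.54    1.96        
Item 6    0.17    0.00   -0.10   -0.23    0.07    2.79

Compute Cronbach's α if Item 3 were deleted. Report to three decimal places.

Remaining items: Item 1, Item 2, Item 4, Item 5, Item 6 (k = 5).
sum of item variances = 2.22 + 1.35 + 2.37 + 1.96 + 2.79 = 10.69
Var(T) = 10.69 + 2 × 3.70 = 18.09
α (item deleted) = (5/4)·(1 − 10.69/18.09) = 0.511

Cronbach's α = 0.511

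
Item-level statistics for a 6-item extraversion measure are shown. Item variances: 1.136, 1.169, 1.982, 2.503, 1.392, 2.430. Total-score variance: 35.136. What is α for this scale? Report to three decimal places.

ΣVar(i) = 1.136 + 1.169 + 1.982 + 2.503 + 1.392 + 2.430 = 10.612
α = (k/(k−1))·(1 − ΣVar(i)/total variance) = (6/5)·(1 − 10.612/35.136) = 0.838

α = 0.838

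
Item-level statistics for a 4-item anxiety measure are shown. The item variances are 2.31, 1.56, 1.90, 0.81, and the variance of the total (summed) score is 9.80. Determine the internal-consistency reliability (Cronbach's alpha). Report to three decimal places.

Σσ²ᵢ = 2.31 + 1.56 + 1.90 + 0.81 = 6.58
α = (k/(k−1))·(1 − Σσ²ᵢ/Var(T)) = (4/3)·(1 − 6.58/9.80) = 0.438

Cronbach's alpha = 0.438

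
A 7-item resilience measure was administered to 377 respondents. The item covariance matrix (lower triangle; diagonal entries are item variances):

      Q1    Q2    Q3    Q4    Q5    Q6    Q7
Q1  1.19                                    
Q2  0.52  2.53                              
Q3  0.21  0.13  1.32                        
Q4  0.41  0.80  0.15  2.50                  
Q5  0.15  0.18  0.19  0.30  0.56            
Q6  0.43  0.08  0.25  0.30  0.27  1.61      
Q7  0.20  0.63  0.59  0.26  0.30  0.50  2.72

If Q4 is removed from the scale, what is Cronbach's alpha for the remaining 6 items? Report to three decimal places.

Cronbach's alpha = 0.579

Remaining items: Q1, Q2, Q3, Q5, Q6, Q7 (k = 6).
sum of item variances = 1.19 + 2.53 + 1.32 + 0.56 + 1.61 + 2.72 = 9.93
σ²_total = 9.93 + 2 × 4.63 = 19.19
α (item deleted) = (6/5)·(1 − 9.93/19.19) = 0.579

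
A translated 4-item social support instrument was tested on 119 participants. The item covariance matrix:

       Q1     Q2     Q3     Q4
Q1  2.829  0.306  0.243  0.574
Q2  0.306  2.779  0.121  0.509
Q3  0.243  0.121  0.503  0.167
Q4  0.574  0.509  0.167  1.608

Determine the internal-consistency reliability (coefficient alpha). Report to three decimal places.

α = 0.443

ΣVar(i) = 2.829 + 2.779 + 0.503 + 1.608 = 7.719
Sum of off-diagonal covariances = 1.920
σ²_T = 7.719 + 2 × 1.920 = 11.559
α = (k/(k−1))·(1 − ΣVar(i)/σ²_T) = (4/3)·(1 − 7.719/11.559) = 0.443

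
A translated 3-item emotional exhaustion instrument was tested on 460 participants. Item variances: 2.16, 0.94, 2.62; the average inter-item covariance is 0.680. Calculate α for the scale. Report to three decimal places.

α = 0.624

ΣVar(i) = 2.16 + 0.94 + 2.62 = 5.72
Sum of the 3 distinct covariances = 3 × 0.680 = 2.040
σ²_total = ΣVar(i) + 2·Σcov = 5.72 + 2 × 2.040 = 9.800
α = (3/2)·(1 − 5.72/9.800) = 0.624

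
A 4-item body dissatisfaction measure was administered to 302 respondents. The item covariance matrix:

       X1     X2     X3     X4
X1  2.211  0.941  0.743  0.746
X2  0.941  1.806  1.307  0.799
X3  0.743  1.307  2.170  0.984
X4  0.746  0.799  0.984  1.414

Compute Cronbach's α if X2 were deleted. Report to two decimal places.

Remaining items: X1, X3, X4 (k = 3).
sum of item variances = 2.211 + 2.170 + 1.414 = 5.795
σ²_T = 5.795 + 2 × 2.473 = 10.741
α (item deleted) = (3/2)·(1 − 5.795/10.741) = 0.69

α = 0.69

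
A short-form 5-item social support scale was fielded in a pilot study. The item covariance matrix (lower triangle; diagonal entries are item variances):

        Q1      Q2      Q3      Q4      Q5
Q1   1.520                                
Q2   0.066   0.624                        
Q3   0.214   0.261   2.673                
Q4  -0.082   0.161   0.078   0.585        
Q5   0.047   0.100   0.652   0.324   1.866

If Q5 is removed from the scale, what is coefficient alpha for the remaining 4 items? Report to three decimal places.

α = 0.274

Remaining items: Q1, Q2, Q3, Q4 (k = 4).
Σσᵢ² = 1.520 + 0.624 + 2.673 + 0.585 = 5.402
total variance = 5.402 + 2 × 0.698 = 6.798
α (item deleted) = (4/3)·(1 − 5.402/6.798) = 0.274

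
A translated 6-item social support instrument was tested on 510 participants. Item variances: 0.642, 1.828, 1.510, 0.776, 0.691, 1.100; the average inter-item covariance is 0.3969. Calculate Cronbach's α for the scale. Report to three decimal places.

Σσᵢ² = 0.642 + 1.828 + 1.510 + 0.776 + 0.691 + 1.100 = 6.547
Sum of the 15 distinct covariances = 15 × 0.3969 = 5.9535
σ²_T = Σσᵢ² + 2·Σcov = 6.547 + 2 × 5.9535 = 18.4540
α = (6/5)·(1 − 6.547/18.4540) = 0.774

α = 0.774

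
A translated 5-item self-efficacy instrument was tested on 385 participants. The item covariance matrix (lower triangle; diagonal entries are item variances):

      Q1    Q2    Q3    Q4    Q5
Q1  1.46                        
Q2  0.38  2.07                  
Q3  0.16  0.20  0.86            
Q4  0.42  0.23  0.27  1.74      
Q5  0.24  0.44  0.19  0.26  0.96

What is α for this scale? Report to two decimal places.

α = 0.55

ΣVar(i) = 1.46 + 2.07 + 0.86 + 1.74 + 0.96 = 7.09
Sum of off-diagonal covariances = 2.79
σ²_T = 7.09 + 2 × 2.79 = 12.67
α = (k/(k−1))·(1 − ΣVar(i)/σ²_T) = (5/4)·(1 − 7.09/12.67) = 0.55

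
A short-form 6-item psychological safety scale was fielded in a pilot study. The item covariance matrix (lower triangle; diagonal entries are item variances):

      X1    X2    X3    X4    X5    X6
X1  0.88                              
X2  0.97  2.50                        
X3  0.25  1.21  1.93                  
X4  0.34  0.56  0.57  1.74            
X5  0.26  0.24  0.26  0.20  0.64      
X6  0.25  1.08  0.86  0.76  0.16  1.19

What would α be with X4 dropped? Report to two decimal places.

Remaining items: X1, X2, X3, X5, X6 (k = 5).
Σσᵢ² = 0.88 + 2.50 + 1.93 + 0.64 + 1.19 = 7.14
σ²_T = 7.14 + 2 × 5.54 = 18.22
α (item deleted) = (5/4)·(1 − 7.14/18.22) = 0.76

α = 0.76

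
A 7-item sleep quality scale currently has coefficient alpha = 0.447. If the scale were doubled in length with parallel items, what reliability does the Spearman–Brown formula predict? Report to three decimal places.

predicted reliability = 0.618

Length factor m = 2
α' = m·α / (1 + (m−1)·α)
   = 2 × 0.447 / (1 + (2 − 1) × 0.447)
   = 0.8940 / 1.4470 = 0.618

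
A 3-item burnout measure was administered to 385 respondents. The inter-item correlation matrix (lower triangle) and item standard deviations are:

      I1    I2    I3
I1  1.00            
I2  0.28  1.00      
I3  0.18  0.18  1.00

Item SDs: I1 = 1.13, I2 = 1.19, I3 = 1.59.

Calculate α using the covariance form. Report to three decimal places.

α = 0.427

Σσ²ᵢ = 1.13² + 1.19² + 1.59² = 5.2211
Covariances σ_ij = r_ij · s_i · s_j:
  σ(I1,I2) = 0.28 × 1.13 × 1.19 = 0.3765
  σ(I1,I3) = 0.18 × 1.13 × 1.59 = 0.3234
  σ(I2,I3) = 0.18 × 1.19 × 1.59 = 0.3406
σ²_T = Σσ²ᵢ + 2·Σσ_ij = 5.2211 + 2 × 1.0405 = 7.3021
α = (3/2)·(1 − 5.2211/7.3021) = 0.427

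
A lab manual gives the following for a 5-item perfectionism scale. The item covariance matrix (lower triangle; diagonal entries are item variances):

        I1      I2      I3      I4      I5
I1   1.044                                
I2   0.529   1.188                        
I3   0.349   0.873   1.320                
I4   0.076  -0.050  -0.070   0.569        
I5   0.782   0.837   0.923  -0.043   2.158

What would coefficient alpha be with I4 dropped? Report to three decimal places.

Remaining items: I1, I2, I3, I5 (k = 4).
Σσ²ᵢ = 1.044 + 1.188 + 1.320 + 2.158 = 5.710
σ²_total = 5.710 + 2 × 4.293 = 14.296
α (item deleted) = (4/3)·(1 − 5.710/14.296) = 0.801

coefficient alpha = 0.801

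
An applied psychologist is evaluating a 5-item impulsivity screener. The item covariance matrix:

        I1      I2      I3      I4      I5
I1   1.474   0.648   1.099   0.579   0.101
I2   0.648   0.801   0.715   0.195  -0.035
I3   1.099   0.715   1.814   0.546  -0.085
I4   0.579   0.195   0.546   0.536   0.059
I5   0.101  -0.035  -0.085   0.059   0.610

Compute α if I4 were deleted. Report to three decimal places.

Remaining items: I1, I2, I3, I5 (k = 4).
ΣVar(i) = 1.474 + 0.801 + 1.814 + 0.610 = 4.699
Var(T) = 4.699 + 2 × 2.443 = 9.585
α (item deleted) = (4/3)·(1 − 4.699/9.585) = 0.680

α = 0.680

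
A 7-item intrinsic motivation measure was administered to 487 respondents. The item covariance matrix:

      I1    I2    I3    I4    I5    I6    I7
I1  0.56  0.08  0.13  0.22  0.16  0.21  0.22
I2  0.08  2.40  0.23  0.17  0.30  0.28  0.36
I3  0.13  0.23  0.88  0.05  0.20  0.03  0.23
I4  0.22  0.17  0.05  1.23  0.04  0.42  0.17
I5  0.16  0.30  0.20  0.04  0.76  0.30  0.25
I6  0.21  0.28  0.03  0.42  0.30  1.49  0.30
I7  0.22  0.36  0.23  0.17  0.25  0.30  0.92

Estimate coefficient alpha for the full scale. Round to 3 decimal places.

α = 0.599

Σσ²ᵢ = 0.56 + 2.40 + 0.88 + 1.23 + 0.76 + 1.49 + 0.92 = 8.24
Sum of the distinct covariances = 4.35
total variance = 8.24 + 2 × 4.35 = 16.94
α = (k/(k−1))·(1 − Σσ²ᵢ/total variance) = (7/6)·(1 − 8.24/16.94) = 0.599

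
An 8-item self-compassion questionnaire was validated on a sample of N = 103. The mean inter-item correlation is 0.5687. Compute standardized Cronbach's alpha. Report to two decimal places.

Standardized α = k·r̄ / (1 + (k−1)·r̄) = 8 × 0.5687 / (1 + 7 × 0.5687)
  = 4.5496 / 4.9809 = 0.91

α = 0.91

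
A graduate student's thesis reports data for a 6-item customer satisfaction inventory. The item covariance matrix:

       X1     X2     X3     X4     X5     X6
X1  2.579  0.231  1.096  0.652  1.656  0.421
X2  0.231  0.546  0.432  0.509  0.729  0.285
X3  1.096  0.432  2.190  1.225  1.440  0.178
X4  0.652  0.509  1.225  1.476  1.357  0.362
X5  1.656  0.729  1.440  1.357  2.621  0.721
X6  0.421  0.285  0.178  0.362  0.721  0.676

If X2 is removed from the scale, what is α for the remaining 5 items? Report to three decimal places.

α = 0.820

Remaining items: X1, X3, X4, X5, X6 (k = 5).
ΣVar(i) = 2.579 + 2.190 + 1.476 + 2.621 + 0.676 = 9.542
σ²_total = 9.542 + 2 × 9.108 = 27.758
α (item deleted) = (5/4)·(1 − 9.542/27.758) = 0.820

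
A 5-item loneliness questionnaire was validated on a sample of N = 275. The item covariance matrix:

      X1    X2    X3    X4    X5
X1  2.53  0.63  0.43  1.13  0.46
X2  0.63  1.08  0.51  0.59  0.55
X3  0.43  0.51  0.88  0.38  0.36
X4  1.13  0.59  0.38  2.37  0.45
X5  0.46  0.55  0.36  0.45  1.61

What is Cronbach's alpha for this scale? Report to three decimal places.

Cronbach's alpha = 0.706

ΣVar(i) = 2.53 + 1.08 + 0.88 + 2.37 + 1.61 = 8.47
Sum of off-diagonal covariances = 5.49
σ²_T = 8.47 + 2 × 5.49 = 19.45
α = (k/(k−1))·(1 − ΣVar(i)/σ²_T) = (5/4)·(1 − 8.47/19.45) = 0.706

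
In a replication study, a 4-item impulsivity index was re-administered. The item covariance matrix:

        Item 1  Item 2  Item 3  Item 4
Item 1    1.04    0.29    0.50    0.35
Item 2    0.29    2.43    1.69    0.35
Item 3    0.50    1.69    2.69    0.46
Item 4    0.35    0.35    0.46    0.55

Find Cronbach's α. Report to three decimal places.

sum of item variances = 1.04 + 2.43 + 2.69 + 0.55 = 6.71
Sum of off-diagonal covariances = 3.64
σ²_total = 6.71 + 2 × 3.64 = 13.99
α = (k/(k−1))·(1 − sum of item variances/σ²_total) = (4/3)·(1 − 6.71/13.99) = 0.694

α = 0.694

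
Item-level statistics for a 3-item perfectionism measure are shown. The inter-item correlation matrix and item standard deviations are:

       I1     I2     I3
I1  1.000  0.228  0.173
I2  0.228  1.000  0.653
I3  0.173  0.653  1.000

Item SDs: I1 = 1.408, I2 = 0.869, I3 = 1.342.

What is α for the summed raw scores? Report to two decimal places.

α = 0.56

Σσ²ᵢ = 1.408² + 0.869² + 1.342² = 4.5386
Covariances σ_ij = r_ij · s_i · s_j:
  σ(I1,I2) = 0.228 × 1.408 × 0.869 = 0.2790
  σ(I1,I3) = 0.173 × 1.408 × 1.342 = 0.3269
  σ(I2,I3) = 0.653 × 0.869 × 1.342 = 0.7615
σ²_T = Σσ²ᵢ + 2·Σσ_ij = 4.5386 + 2 × 1.3674 = 7.2734
α = (3/2)·(1 − 4.5386/7.2734) = 0.56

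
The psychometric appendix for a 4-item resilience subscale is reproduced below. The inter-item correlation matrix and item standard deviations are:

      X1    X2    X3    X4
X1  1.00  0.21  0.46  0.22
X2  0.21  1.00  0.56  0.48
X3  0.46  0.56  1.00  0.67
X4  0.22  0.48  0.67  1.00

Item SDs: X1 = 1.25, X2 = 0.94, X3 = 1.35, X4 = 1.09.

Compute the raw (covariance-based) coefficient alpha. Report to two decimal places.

Σσ²ᵢ = 1.25² + 0.94² + 1.35² + 1.09² = 5.4567
Covariances σ_ij = r_ij · s_i · s_j:
  σ(X1,X2) = 0.21 × 1.25 × 0.94 = 0.2467
  σ(X1,X3) = 0.46 × 1.25 × 1.35 = 0.7763
  σ(X1,X4) = 0.22 × 1.25 × 1.09 = 0.2998
  σ(X2,X3) = 0.56 × 0.94 × 1.35 = 0.7106
  σ(X2,X4) = 0.48 × 0.94 × 1.09 = 0.4918
  σ(X3,X4) = 0.67 × 1.35 × 1.09 = 0.9859
σ²_T = Σσ²ᵢ + 2·Σσ_ij = 5.4567 + 2 × 3.5111 = 12.4789
α = (4/3)·(1 − 5.4567/12.4789) = 0.75

α = 0.75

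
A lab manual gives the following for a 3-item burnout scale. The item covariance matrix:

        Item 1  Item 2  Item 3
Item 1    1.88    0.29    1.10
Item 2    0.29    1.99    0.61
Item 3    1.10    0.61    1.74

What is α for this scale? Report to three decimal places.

α = 0.624

Σσ²ᵢ = 1.88 + 1.99 + 1.74 = 5.61
Σ_{i<j} σ_ij = 2.00
Var(T) = 5.61 + 2 × 2.00 = 9.61
α = (k/(k−1))·(1 − Σσ²ᵢ/Var(T)) = (3/2)·(1 − 5.61/9.61) = 0.624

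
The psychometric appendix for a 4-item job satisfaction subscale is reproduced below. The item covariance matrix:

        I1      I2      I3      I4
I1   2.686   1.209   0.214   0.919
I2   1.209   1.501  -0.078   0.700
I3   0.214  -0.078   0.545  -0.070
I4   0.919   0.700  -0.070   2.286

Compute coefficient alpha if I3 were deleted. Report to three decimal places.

Remaining items: I1, I2, I4 (k = 3).
ΣVar(i) = 2.686 + 1.501 + 2.286 = 6.473
σ²_T = 6.473 + 2 × 2.828 = 12.129
α (item deleted) = (3/2)·(1 − 6.473/12.129) = 0.699

coefficient alpha = 0.699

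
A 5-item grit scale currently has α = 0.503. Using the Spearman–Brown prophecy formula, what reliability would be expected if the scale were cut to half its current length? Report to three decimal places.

Length factor m = 1/2
α' = m·α / (1 − (1−m)·α)
   = 1/2 × 0.503 / (1 − (1 − 1/2) × 0.503)
   = 0.2515 / 0.7485 = 0.336

predicted reliability = 0.336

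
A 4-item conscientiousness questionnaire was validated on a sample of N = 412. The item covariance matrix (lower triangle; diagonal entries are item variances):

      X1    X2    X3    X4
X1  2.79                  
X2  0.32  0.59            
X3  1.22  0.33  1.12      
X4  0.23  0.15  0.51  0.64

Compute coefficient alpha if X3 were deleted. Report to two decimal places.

Remaining items: X1, X2, X4 (k = 3).
Σσ²ᵢ = 2.79 + 0.59 + 0.64 = 4.02
σ²_T = 4.02 + 2 × 0.70 = 5.42
α (item deleted) = (3/2)·(1 − 4.02/5.42) = 0.39

coefficient alpha = 0.39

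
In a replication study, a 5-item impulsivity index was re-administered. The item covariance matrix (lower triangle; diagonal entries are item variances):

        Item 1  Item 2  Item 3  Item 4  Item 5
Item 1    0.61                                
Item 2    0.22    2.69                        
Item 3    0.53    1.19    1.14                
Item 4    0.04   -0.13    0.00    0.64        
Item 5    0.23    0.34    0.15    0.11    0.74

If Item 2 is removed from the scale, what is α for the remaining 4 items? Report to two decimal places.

Remaining items: Item 1, Item 3, Item 4, Item 5 (k = 4).
Σσᵢ² = 0.61 + 1.14 + 0.64 + 0.74 = 3.13
Var(T) = 3.13 + 2 × 1.06 = 5.25
α (item deleted) = (4/3)·(1 − 3.13/5.25) = 0.54

α = 0.54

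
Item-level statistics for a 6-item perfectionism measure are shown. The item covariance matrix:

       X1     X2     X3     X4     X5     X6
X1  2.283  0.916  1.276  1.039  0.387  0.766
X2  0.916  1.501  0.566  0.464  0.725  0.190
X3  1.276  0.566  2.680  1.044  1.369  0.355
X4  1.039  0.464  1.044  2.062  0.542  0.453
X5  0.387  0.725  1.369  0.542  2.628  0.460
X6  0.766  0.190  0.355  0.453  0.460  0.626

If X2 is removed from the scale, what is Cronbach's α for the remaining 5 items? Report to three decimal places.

α = 0.749

Remaining items: X1, X3, X4, X5, X6 (k = 5).
sum of item variances = 2.283 + 2.680 + 2.062 + 2.628 + 0.626 = 10.279
σ²_total = 10.279 + 2 × 7.691 = 25.661
α (item deleted) = (5/4)·(1 − 10.279/25.661) = 0.749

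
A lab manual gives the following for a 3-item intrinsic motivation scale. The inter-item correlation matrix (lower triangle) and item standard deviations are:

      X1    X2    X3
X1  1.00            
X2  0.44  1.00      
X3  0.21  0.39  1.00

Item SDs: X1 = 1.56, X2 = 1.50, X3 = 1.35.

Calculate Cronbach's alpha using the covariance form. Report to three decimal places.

Σσ²ᵢ = 1.56² + 1.50² + 1.35² = 6.5061
Covariances σ_ij = r_ij · s_i · s_j:
  σ(X1,X2) = 0.44 × 1.56 × 1.50 = 1.0296
  σ(X1,X3) = 0.21 × 1.56 × 1.35 = 0.4423
  σ(X2,X3) = 0.39 × 1.50 × 1.35 = 0.7897
σ²_T = Σσ²ᵢ + 2·Σσ_ij = 6.5061 + 2 × 2.2616 = 11.0293
α = (3/2)·(1 − 6.5061/11.0293) = 0.615

Cronbach's alpha = 0.615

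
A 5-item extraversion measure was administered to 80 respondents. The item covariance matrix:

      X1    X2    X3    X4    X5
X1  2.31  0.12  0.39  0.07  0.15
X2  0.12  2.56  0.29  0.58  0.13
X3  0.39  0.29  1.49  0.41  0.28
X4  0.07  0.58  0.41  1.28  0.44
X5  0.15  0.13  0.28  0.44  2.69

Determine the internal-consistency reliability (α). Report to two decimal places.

α = 0.45

sum of item variances = 2.31 + 2.56 + 1.49 + 1.28 + 2.69 = 10.33
Sum of off-diagonal covariances = 2.86
total variance = 10.33 + 2 × 2.86 = 16.05
α = (k/(k−1))·(1 − sum of item variances/total variance) = (5/4)·(1 − 10.33/16.05) = 0.45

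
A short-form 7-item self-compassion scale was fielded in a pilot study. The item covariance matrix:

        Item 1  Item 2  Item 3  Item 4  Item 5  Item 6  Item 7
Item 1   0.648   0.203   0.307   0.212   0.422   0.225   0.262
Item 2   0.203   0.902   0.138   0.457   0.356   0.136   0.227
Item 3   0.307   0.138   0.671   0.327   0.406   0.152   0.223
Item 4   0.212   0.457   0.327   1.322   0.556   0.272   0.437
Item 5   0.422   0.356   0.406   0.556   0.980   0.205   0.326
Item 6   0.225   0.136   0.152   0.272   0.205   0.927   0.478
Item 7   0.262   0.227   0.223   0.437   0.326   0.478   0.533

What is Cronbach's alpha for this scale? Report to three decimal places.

α = 0.792

sum of item variances = 0.648 + 0.902 + 0.671 + 1.322 + 0.980 + 0.927 + 0.533 = 5.983
Sum of the distinct covariances = 6.327
total variance = 5.983 + 2 × 6.327 = 18.637
α = (k/(k−1))·(1 − sum of item variances/total variance) = (7/6)·(1 − 5.983/18.637) = 0.792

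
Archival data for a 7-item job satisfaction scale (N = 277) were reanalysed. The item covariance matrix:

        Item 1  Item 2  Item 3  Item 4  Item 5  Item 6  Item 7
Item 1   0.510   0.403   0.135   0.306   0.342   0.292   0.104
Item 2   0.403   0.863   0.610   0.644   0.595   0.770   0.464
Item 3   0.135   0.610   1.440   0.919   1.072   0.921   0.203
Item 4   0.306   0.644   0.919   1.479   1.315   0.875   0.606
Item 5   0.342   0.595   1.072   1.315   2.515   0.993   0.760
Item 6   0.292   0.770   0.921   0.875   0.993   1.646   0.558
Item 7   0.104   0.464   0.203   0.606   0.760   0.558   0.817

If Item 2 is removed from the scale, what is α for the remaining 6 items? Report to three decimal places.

α = 0.829

Remaining items: Item 1, Item 3, Item 4, Item 5, Item 6, Item 7 (k = 6).
Σσ²ᵢ = 0.510 + 1.440 + 1.479 + 2.515 + 1.646 + 0.817 = 8.407
σ²_T = 8.407 + 2 × 9.401 = 27.209
α (item deleted) = (6/5)·(1 − 8.407/27.209) = 0.829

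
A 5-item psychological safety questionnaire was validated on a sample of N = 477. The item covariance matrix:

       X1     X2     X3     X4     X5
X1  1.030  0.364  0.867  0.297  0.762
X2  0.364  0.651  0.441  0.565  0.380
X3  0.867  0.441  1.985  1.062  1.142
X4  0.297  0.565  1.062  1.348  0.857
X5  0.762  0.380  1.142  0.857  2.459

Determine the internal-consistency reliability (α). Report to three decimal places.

Σσᵢ² = 1.030 + 0.651 + 1.985 + 1.348 + 2.459 = 7.473
Sum of off-diagonal covariances = 6.737
Var(T) = 7.473 + 2 × 6.737 = 20.947
α = (k/(k−1))·(1 − Σσᵢ²/Var(T)) = (5/4)·(1 − 7.473/20.947) = 0.804

α = 0.804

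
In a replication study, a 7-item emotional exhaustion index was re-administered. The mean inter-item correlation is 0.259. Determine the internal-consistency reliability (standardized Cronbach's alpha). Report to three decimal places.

α = 0.710

Standardized α = k·r̄ / (1 + (k−1)·r̄) = 7 × 0.259 / (1 + 6 × 0.259)
  = 1.8130 / 2.5540 = 0.710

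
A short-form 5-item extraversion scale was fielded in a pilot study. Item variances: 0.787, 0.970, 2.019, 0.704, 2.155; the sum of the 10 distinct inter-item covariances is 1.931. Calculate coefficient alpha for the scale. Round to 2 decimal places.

α = 0.46

Σσᵢ² = 0.787 + 0.970 + 2.019 + 0.704 + 2.155 = 6.635
Sum of distinct covariances = 1.931
σ²_total = Σσᵢ² + 2·Σcov = 6.635 + 2 × 1.931 = 10.497
α = (5/4)·(1 − 6.635/10.497) = 0.46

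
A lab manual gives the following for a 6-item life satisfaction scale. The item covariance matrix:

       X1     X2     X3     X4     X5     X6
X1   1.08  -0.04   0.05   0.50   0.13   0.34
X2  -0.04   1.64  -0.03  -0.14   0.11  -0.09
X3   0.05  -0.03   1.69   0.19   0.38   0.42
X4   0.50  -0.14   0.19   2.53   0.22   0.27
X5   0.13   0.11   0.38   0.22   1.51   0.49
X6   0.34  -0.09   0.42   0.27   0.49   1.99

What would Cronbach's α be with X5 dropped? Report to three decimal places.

Remaining items: X1, X2, X3, X4, X6 (k = 5).
ΣVar(i) = 1.08 + 1.64 + 1.69 + 2.53 + 1.99 = 8.93
σ²_total = 8.93 + 2 × 1.47 = 11.87
α (item deleted) = (5/4)·(1 − 8.93/11.87) = 0.310

Cronbach's α = 0.310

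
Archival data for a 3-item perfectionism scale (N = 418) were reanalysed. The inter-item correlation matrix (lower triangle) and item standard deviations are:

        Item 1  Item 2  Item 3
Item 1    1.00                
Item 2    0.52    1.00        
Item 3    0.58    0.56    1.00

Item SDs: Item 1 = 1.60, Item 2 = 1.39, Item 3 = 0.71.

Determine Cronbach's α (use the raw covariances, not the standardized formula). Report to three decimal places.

Σσ²ᵢ = 1.60² + 1.39² + 0.71² = 4.9962
Covariances σ_ij = r_ij · s_i · s_j:
  σ(Item 1,Item 2) = 0.52 × 1.60 × 1.39 = 1.1565
  σ(Item 1,Item 3) = 0.58 × 1.60 × 0.71 = 0.6589
  σ(Item 2,Item 3) = 0.56 × 1.39 × 0.71 = 0.5527
σ²_T = Σσ²ᵢ + 2·Σσ_ij = 4.9962 + 2 × 2.3681 = 9.7324
α = (3/2)·(1 − 4.9962/9.7324) = 0.730

α = 0.730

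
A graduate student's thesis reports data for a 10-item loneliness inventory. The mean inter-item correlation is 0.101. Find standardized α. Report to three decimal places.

Standardized α = k·r̄ / (1 + (k−1)·r̄) = 10 × 0.101 / (1 + 9 × 0.101)
  = 1.0100 / 1.9090 = 0.529

α = 0.529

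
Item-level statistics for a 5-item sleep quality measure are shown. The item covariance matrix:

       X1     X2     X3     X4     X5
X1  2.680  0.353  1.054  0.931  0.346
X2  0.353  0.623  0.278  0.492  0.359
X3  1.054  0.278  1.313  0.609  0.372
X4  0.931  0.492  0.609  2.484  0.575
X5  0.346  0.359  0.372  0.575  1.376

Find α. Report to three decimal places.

ΣVar(i) = 2.680 + 0.623 + 1.313 + 2.484 + 1.376 = 8.476
Σ_{i<j} σ_ij = 5.369
total variance = 8.476 + 2 × 5.369 = 19.214
α = (k/(k−1))·(1 − ΣVar(i)/total variance) = (5/4)·(1 − 8.476/19.214) = 0.699

α = 0.699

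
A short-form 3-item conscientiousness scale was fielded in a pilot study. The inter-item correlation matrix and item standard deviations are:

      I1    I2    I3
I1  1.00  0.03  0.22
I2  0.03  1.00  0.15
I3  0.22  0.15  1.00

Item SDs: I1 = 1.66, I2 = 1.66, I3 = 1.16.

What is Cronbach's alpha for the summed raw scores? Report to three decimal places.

Cronbach's alpha = 0.282

Σσ²ᵢ = 1.66² + 1.66² + 1.16² = 6.8568
Covariances σ_ij = r_ij · s_i · s_j:
  σ(I1,I2) = 0.03 × 1.66 × 1.66 = 0.0827
  σ(I1,I3) = 0.22 × 1.66 × 1.16 = 0.4236
  σ(I2,I3) = 0.15 × 1.66 × 1.16 = 0.2888
σ²_T = Σσ²ᵢ + 2·Σσ_ij = 6.8568 + 2 × 0.7951 = 8.4470
α = (3/2)·(1 − 6.8568/8.4470) = 0.282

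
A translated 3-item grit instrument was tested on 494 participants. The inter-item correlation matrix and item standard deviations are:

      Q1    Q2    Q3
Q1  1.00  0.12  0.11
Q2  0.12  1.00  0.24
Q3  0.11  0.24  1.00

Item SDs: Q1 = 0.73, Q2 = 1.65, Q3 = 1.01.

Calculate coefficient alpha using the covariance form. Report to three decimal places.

coefficient alpha = 0.340

Σσ²ᵢ = 0.73² + 1.65² + 1.01² = 4.2755
Covariances σ_ij = r_ij · s_i · s_j:
  σ(Q1,Q2) = 0.12 × 0.73 × 1.65 = 0.1445
  σ(Q1,Q3) = 0.11 × 0.73 × 1.01 = 0.0811
  σ(Q2,Q3) = 0.24 × 1.65 × 1.01 = 0.4000
σ²_T = Σσ²ᵢ + 2·Σσ_ij = 4.2755 + 2 × 0.6256 = 5.5267
α = (3/2)·(1 − 4.2755/5.5267) = 0.340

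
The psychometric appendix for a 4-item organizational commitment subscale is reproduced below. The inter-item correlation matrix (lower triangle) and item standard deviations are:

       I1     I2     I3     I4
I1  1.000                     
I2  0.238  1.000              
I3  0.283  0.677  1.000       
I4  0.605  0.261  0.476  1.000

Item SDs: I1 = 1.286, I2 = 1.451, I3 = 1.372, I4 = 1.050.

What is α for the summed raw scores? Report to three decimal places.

Σσ²ᵢ = 1.286² + 1.451² + 1.372² + 1.050² = 6.7441
Covariances σ_ij = r_ij · s_i · s_j:
  σ(I1,I2) = 0.238 × 1.286 × 1.451 = 0.4441
  σ(I1,I3) = 0.283 × 1.286 × 1.372 = 0.4993
  σ(I1,I4) = 0.605 × 1.286 × 1.050 = 0.8169
  σ(I2,I3) = 0.677 × 1.451 × 1.372 = 1.3478
  σ(I2,I4) = 0.261 × 1.451 × 1.050 = 0.3976
  σ(I3,I4) = 0.476 × 1.372 × 1.050 = 0.6857
σ²_T = Σσ²ᵢ + 2·Σσ_ij = 6.7441 + 2 × 4.1914 = 15.1269
α = (4/3)·(1 − 6.7441/15.1269) = 0.739

α = 0.739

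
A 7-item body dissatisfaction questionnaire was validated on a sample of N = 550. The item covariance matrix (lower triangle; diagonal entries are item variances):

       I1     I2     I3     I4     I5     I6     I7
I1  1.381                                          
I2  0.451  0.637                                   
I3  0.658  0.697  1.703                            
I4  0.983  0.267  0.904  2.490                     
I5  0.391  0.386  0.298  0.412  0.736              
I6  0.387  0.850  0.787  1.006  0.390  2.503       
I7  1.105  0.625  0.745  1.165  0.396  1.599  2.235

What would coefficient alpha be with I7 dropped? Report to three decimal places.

α = 0.783

Remaining items: I1, I2, I3, I4, I5, I6 (k = 6).
Σσ²ᵢ = 1.381 + 0.637 + 1.703 + 2.490 + 0.736 + 2.503 = 9.450
Var(T) = 9.450 + 2 × 8.867 = 27.184
α (item deleted) = (6/5)·(1 − 9.450/27.184) = 0.783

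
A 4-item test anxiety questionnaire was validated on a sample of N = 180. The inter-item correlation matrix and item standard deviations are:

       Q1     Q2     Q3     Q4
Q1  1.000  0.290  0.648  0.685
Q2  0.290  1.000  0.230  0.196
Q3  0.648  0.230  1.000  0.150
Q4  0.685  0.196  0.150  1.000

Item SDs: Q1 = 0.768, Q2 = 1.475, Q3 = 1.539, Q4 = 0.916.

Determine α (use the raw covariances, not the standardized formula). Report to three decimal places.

α = 0.617

Σσ²ᵢ = 0.768² + 1.475² + 1.539² + 0.916² = 5.9730
Covariances σ_ij = r_ij · s_i · s_j:
  σ(Q1,Q2) = 0.290 × 0.768 × 1.475 = 0.3285
  σ(Q1,Q3) = 0.648 × 0.768 × 1.539 = 0.7659
  σ(Q1,Q4) = 0.685 × 0.768 × 0.916 = 0.4819
  σ(Q2,Q3) = 0.230 × 1.475 × 1.539 = 0.5221
  σ(Q2,Q4) = 0.196 × 1.475 × 0.916 = 0.2648
  σ(Q3,Q4) = 0.150 × 1.539 × 0.916 = 0.2115
σ²_T = Σσ²ᵢ + 2·Σσ_ij = 5.9730 + 2 × 2.5747 = 11.1224
α = (4/3)·(1 − 5.9730/11.1224) = 0.617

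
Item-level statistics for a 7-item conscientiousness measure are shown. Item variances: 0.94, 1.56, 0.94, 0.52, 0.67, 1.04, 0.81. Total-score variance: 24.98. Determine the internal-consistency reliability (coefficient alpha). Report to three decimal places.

Σσᵢ² = 0.94 + 1.56 + 0.94 + 0.52 + 0.67 + 1.04 + 0.81 = 6.48
α = (k/(k−1))·(1 − Σσᵢ²/σ²_total) = (7/6)·(1 − 6.48/24.98) = 0.864

coefficient alpha = 0.864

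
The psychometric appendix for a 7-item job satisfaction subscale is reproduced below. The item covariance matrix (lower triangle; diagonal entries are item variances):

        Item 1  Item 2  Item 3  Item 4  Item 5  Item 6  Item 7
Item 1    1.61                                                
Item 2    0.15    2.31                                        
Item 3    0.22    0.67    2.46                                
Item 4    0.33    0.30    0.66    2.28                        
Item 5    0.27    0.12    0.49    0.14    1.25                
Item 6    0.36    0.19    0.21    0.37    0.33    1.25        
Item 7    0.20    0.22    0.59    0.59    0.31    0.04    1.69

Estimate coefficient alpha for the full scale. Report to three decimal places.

Σσᵢ² = 1.61 + 2.31 + 2.46 + 2.28 + 1.25 + 1.25 + 1.69 = 12.85
Sum of off-diagonal covariances = 6.76
σ²_T = 12.85 + 2 × 6.76 = 26.37
α = (k/(k−1))·(1 − Σσᵢ²/σ²_T) = (7/6)·(1 − 12.85/26.37) = 0.598

α = 0.598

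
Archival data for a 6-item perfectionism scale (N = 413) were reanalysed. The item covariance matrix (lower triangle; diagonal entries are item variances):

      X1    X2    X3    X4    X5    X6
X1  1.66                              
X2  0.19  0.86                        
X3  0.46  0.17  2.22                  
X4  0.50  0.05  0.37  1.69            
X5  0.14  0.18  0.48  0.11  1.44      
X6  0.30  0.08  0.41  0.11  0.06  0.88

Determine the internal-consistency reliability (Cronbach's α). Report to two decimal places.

Σσ²ᵢ = 1.66 + 0.86 + 2.22 + 1.69 + 1.44 + 0.88 = 8.75
Sum of off-diagonal covariances = 3.61
σ²_T = 8.75 + 2 × 3.61 = 15.97
α = (k/(k−1))·(1 − Σσ²ᵢ/σ²_T) = (6/5)·(1 − 8.75/15.97) = 0.54

Cronbach's α = 0.54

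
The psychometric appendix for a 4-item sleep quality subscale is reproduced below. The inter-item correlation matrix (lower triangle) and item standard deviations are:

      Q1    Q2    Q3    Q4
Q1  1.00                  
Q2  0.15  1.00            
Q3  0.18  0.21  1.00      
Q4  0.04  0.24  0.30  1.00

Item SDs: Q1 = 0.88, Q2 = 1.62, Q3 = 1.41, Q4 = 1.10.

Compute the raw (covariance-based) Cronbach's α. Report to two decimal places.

Cronbach's α = 0.48

Σσ²ᵢ = 0.88² + 1.62² + 1.41² + 1.10² = 6.5969
Covariances σ_ij = r_ij · s_i · s_j:
  σ(Q1,Q2) = 0.15 × 0.88 × 1.62 = 0.2138
  σ(Q1,Q3) = 0.18 × 0.88 × 1.41 = 0.2233
  σ(Q1,Q4) = 0.04 × 0.88 × 1.10 = 0.0387
  σ(Q2,Q3) = 0.21 × 1.62 × 1.41 = 0.4797
  σ(Q2,Q4) = 0.24 × 1.62 × 1.10 = 0.4277
  σ(Q3,Q4) = 0.30 × 1.41 × 1.10 = 0.4653
σ²_T = Σσ²ᵢ + 2·Σσ_ij = 6.5969 + 2 × 1.8485 = 10.2939
α = (4/3)·(1 − 6.5969/10.2939) = 0.48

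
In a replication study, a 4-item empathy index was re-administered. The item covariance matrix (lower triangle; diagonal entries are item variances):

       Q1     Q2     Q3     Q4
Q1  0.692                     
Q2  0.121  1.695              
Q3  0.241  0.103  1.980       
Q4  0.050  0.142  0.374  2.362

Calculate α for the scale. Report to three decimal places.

Σσᵢ² = 0.692 + 1.695 + 1.980 + 2.362 = 6.729
Σ_{i<j} σ_ij = 1.031
total variance = 6.729 + 2 × 1.031 = 8.791
α = (k/(k−1))·(1 − Σσᵢ²/total variance) = (4/3)·(1 − 6.729/8.791) = 0.313

α = 0.313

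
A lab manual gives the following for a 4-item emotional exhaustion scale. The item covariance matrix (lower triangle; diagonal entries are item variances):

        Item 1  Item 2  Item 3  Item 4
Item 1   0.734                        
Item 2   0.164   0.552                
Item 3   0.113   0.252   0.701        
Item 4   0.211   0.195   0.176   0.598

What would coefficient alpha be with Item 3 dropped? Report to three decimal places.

Remaining items: Item 1, Item 2, Item 4 (k = 3).
Σσ²ᵢ = 0.734 + 0.552 + 0.598 = 1.884
total variance = 1.884 + 2 × 0.570 = 3.024
α (item deleted) = (3/2)·(1 − 1.884/3.024) = 0.565

α = 0.565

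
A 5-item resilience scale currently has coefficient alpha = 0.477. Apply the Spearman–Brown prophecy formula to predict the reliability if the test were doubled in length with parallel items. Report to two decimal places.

predicted reliability = 0.65

Length factor m = 2
α' = m·α / (1 + (m−1)·α)
   = 2 × 0.477 / (1 + (2 − 1) × 0.477)
   = 0.9540 / 1.4770 = 0.65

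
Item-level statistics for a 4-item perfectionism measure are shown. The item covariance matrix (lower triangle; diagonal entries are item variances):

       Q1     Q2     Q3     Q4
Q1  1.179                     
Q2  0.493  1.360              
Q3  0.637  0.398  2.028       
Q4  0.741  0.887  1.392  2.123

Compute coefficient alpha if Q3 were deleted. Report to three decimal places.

α = 0.715

Remaining items: Q1, Q2, Q4 (k = 3).
Σσᵢ² = 1.179 + 1.360 + 2.123 = 4.662
σ²_T = 4.662 + 2 × 2.121 = 8.904
α (item deleted) = (3/2)·(1 − 4.662/8.904) = 0.715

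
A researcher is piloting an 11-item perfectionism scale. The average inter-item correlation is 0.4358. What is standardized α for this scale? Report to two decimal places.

Standardized α = k·r̄ / (1 + (k−1)·r̄) = 11 × 0.4358 / (1 + 10 × 0.4358)
  = 4.7938 / 5.3580 = 0.89

standardized α = 0.89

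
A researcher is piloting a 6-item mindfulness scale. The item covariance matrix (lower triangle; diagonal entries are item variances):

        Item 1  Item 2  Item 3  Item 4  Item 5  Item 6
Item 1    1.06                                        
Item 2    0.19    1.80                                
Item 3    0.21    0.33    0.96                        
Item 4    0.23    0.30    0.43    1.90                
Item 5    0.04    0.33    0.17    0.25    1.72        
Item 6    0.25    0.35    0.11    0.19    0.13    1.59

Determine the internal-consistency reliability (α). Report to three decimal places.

Σσᵢ² = 1.06 + 1.80 + 0.96 + 1.90 + 1.72 + 1.59 = 9.03
Sum of off-diagonal covariances = 3.51
Var(T) = 9.03 + 2 × 3.51 = 16.05
α = (k/(k−1))·(1 − Σσᵢ²/Var(T)) = (6/5)·(1 − 9.03/16.05) = 0.525

α = 0.525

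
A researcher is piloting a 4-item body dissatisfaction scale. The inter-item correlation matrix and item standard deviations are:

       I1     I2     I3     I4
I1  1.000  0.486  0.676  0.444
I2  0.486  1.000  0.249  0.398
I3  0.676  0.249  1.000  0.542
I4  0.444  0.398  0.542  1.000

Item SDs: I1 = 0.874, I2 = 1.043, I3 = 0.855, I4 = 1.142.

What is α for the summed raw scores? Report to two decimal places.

Σσ²ᵢ = 0.874² + 1.043² + 0.855² + 1.142² = 3.8869
Covariances σ_ij = r_ij · s_i · s_j:
  σ(I1,I2) = 0.486 × 0.874 × 1.043 = 0.4430
  σ(I1,I3) = 0.676 × 0.874 × 0.855 = 0.5052
  σ(I1,I4) = 0.444 × 0.874 × 1.142 = 0.4432
  σ(I2,I3) = 0.249 × 1.043 × 0.855 = 0.2220
  σ(I2,I4) = 0.398 × 1.043 × 1.142 = 0.4741
  σ(I3,I4) = 0.542 × 0.855 × 1.142 = 0.5292
σ²_T = Σσ²ᵢ + 2·Σσ_ij = 3.8869 + 2 × 2.6167 = 9.1203
α = (4/3)·(1 − 3.8869/9.1203) = 0.77

α = 0.77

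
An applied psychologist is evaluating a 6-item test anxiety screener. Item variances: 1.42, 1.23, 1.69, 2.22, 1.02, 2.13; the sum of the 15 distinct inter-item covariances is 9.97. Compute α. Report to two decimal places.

α = 0.81

Σσ²ᵢ = 1.42 + 1.23 + 1.69 + 2.22 + 1.02 + 2.13 = 9.71
Sum of distinct covariances = 9.97
Var(T) = Σσ²ᵢ + 2·Σcov = 9.71 + 2 × 9.97 = 29.65
α = (6/5)·(1 − 9.71/29.65) = 0.81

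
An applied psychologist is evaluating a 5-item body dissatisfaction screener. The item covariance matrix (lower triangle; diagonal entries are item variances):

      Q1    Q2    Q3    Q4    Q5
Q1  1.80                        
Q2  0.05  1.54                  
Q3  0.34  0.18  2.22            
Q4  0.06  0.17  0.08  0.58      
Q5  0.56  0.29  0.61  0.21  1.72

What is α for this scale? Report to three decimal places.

ΣVar(i) = 1.80 + 1.54 + 2.22 + 0.58 + 1.72 = 7.86
Σ_{i<j} σ_ij = 2.55
total variance = 7.86 + 2 × 2.55 = 12.96
α = (k/(k−1))·(1 − ΣVar(i)/total variance) = (5/4)·(1 − 7.86/12.96) = 0.492

α = 0.492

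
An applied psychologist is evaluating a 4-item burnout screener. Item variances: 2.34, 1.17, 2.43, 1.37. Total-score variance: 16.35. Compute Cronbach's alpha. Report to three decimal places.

Σσᵢ² = 2.34 + 1.17 + 2.43 + 1.37 = 7.31
α = (k/(k−1))·(1 − Σσᵢ²/σ²_T) = (4/3)·(1 − 7.31/16.35) = 0.737

Cronbach's alpha = 0.737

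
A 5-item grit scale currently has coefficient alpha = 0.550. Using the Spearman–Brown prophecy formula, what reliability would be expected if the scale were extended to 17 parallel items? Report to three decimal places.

Length factor m = 17/5 = 3.4000
α' = m·α / (1 + (m−1)·α)
   = 17/5 × 0.550 / (1 + (17/5 − 1) × 0.550)
   = 1.8700 / 2.3200 = 0.806

predicted reliability = 0.806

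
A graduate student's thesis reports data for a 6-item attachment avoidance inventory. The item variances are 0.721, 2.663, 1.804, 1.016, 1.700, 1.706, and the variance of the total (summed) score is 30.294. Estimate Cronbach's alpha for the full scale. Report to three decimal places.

Cronbach's alpha = 0.819

ΣVar(i) = 0.721 + 2.663 + 1.804 + 1.016 + 1.700 + 1.706 = 9.610
α = (k/(k−1))·(1 − ΣVar(i)/Var(T)) = (6/5)·(1 − 9.610/30.294) = 0.819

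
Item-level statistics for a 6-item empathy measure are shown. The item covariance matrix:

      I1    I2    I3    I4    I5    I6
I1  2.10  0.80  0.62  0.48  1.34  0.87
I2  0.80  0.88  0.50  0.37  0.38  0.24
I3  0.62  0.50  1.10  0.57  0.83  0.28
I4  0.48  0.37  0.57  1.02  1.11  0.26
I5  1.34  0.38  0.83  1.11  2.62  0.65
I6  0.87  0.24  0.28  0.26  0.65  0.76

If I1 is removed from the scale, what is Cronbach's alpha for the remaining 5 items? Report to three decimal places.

Remaining items: I2, I3, I4, I5, I6 (k = 5).
Σσ²ᵢ = 0.88 + 1.10 + 1.02 + 2.62 + 0.76 = 6.38
total variance = 6.38 + 2 × 5.19 = 16.76
α (item deleted) = (5/4)·(1 − 6.38/16.76) = 0.774

Cronbach's alpha = 0.774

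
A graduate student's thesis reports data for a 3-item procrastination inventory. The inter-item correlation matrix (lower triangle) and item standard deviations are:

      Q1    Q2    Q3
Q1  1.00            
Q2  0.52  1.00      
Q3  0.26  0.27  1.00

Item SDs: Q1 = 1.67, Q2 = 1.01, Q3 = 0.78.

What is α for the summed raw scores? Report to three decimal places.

α = 0.589

Σσ²ᵢ = 1.67² + 1.01² + 0.78² = 4.4174
Covariances σ_ij = r_ij · s_i · s_j:
  σ(Q1,Q2) = 0.52 × 1.67 × 1.01 = 0.8771
  σ(Q1,Q3) = 0.26 × 1.67 × 0.78 = 0.3387
  σ(Q2,Q3) = 0.27 × 1.01 × 0.78 = 0.2127
σ²_T = Σσ²ᵢ + 2·Σσ_ij = 4.4174 + 2 × 1.4285 = 7.2744
α = (3/2)·(1 − 4.4174/7.2744) = 0.589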